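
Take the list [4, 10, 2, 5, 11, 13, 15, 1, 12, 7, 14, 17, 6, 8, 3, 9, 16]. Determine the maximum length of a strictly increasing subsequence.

Track the smallest tail for each achievable length (strict):
4 → extends → [4]
10 → extends → [4, 10]
2 → replaces 4 → [2, 10]
5 → replaces 10 → [2, 5]
11 → extends → [2, 5, 11]
13 → extends → [2, 5, 11, 13]
15 → extends → [2, 5, 11, 13, 15]
1 → replaces 2 → [1, 5, 11, 13, 15]
12 → replaces 13 → [1, 5, 11, 12, 15]
7 → replaces 11 → [1, 5, 7, 12, 15]
14 → replaces 15 → [1, 5, 7, 12, 14]
17 → extends → [1, 5, 7, 12, 14, 17]
6 → replaces 7 → [1, 5, 6, 12, 14, 17]
8 → replaces 12 → [1, 5, 6, 8, 14, 17]
3 → replaces 5 → [1, 3, 6, 8, 14, 17]
9 → replaces 14 → [1, 3, 6, 8, 9, 17]
16 → replaces 17 → [1, 3, 6, 8, 9, 16]
Six tails, so the longest strictly increasing subsequence has length 6 (e.g. 4, 10, 11, 13, 15, 17).

6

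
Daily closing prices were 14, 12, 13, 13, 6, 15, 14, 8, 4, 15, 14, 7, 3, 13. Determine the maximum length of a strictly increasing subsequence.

Let dp[i] be the length of the longest such subsequence ending at index i:
i:      1  2  3  4  5  6  7  8  9 10 11 12 13 14
a[i]:  14 12 13 13  6 15 14  8  4 15 14  7  3 13
dp:     1  1  2  2  1  3  3  2  1  4  3  2  1  3
Maximum dp value is 4.

4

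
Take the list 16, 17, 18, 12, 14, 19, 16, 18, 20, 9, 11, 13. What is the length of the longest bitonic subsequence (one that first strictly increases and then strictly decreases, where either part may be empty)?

6

inc[i] = longest strictly increasing subsequence ending at i; dec[i] = longest strictly decreasing subsequence starting at i:
i:      1  2  3  4  5  6  7  8  9 10 11 12
a[i]:  16 17 18 12 14 19 16 18 20  9 11 13
inc:    1  2  3  1  2  4  3  4  5  1  2  3
dec:    3  3  3  2  2  3  2  2  2  1  1  1
Best peak at i=6 (value 19): inc=4, dec=3, length 4+3−1 = 6.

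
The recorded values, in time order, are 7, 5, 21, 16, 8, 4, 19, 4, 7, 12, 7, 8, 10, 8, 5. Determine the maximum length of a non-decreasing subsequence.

Track the smallest tail for each achievable length (allowing ties):
7 → extends → [7]
5 → replaces 7 → [5]
21 → extends → [5, 21]
16 → replaces 21 → [5, 16]
8 → replaces 16 → [5, 8]
4 → replaces 5 → [4, 8]
19 → extends → [4, 8, 19]
4 → replaces 8 → [4, 4, 19]
7 → replaces 19 → [4, 4, 7]
12 → extends → [4, 4, 7, 12]
7 → replaces 12 → [4, 4, 7, 7]
8 → extends → [4, 4, 7, 7, 8]
10 → extends → [4, 4, 7, 7, 8, 10]
8 → replaces 10 → [4, 4, 7, 7, 8, 8]
5 → replaces 7 → [4, 4, 5, 7, 8, 8]
Six tails, so the longest non-decreasing subsequence has length 6 (e.g. 4, 4, 7, 7, 8, 10).

6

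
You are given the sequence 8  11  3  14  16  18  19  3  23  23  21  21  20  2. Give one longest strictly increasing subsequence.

Patience tails give the LIS length; then backtrack through the dp parents:
8 → extends → [8]
11 → extends → [8, 11]
3 → replaces 8 → [3, 11]
14 → extends → [3, 11, 14]
16 → extends → [3, 11, 14, 16]
18 → extends → [3, 11, 14, 16, 18]
19 → extends → [3, 11, 14, 16, 18, 19]
3 → already a tail → [3, 11, 14, 16, 18, 19]
23 → extends → [3, 11, 14, 16, 18, 19, 23]
23 → already a tail → [3, 11, 14, 16, 18, 19, 23]
21 → replaces 23 → [3, 11, 14, 16, 18, 19, 21]
21 → already a tail → [3, 11, 14, 16, 18, 19, 21]
20 → replaces 21 → [3, 11, 14, 16, 18, 19, 20]
2 → replaces 3 → [2, 11, 14, 16, 18, 19, 20]
Length 7; one witness is 8, 11, 14, 16, 18, 19, 23.

8, 11, 14, 16, 18, 19, 23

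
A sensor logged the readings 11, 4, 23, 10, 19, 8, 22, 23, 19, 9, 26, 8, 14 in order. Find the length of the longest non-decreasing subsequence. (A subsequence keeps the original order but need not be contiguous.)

6

Track the smallest tail for each achievable length (allowing ties):
11 → extends → [11]
4 → replaces 11 → [4]
23 → extends → [4, 23]
10 → replaces 23 → [4, 10]
19 → extends → [4, 10, 19]
8 → replaces 10 → [4, 8, 19]
22 → extends → [4, 8, 19, 22]
23 → extends → [4, 8, 19, 22, 23]
19 → replaces 22 → [4, 8, 19, 19, 23]
9 → replaces 19 → [4, 8, 9, 19, 23]
26 → extends → [4, 8, 9, 19, 23, 26]
8 → replaces 9 → [4, 8, 8, 19, 23, 26]
14 → replaces 19 → [4, 8, 8, 14, 23, 26]
Six tails, so the longest non-decreasing subsequence has length 6 (e.g. 4, 10, 19, 22, 23, 26).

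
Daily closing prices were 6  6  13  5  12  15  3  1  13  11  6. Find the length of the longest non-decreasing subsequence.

Track the smallest tail for each achievable length (allowing ties):
6 → extends → [6]
6 → extends → [6, 6]
13 → extends → [6, 6, 13]
5 → replaces 6 → [5, 6, 13]
12 → replaces 13 → [5, 6, 12]
15 → extends → [5, 6, 12, 15]
3 → replaces 5 → [3, 6, 12, 15]
1 → replaces 3 → [1, 6, 12, 15]
13 → replaces 15 → [1, 6, 12, 13]
11 → replaces 12 → [1, 6, 11, 13]
6 → replaces 11 → [1, 6, 6, 13]
Four tails, so the longest non-decreasing subsequence has length 4 (e.g. 6, 6, 13, 15).

4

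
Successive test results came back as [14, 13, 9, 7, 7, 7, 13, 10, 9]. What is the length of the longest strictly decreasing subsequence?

4

Negate each value so 'decreasing' becomes 'increasing', then run patience tails on the negated sequence:
-14 → extends → [-14]
-13 → extends → [-14, -13]
-9 → extends → [-14, -13, -9]
-7 → extends → [-14, -13, -9, -7]
-7 → already a tail → [-14, -13, -9, -7]
-7 → already a tail → [-14, -13, -9, -7]
-13 → already a tail → [-14, -13, -9, -7]
-10 → replaces -9 → [-14, -13, -10, -7]
-9 → replaces -7 → [-14, -13, -10, -9]
Four tails, so the longest strictly decreasing subsequence of the original has length 4.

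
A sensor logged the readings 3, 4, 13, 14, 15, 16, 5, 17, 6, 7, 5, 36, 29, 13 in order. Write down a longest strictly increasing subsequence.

Patience tails give the LIS length; then backtrack through the dp parents:
3 → extends → [3]
4 → extends → [3, 4]
13 → extends → [3, 4, 13]
14 → extends → [3, 4, 13, 14]
15 → extends → [3, 4, 13, 14, 15]
16 → extends → [3, 4, 13, 14, 15, 16]
5 → replaces 13 → [3, 4, 5, 14, 15, 16]
17 → extends → [3, 4, 5, 14, 15, 16, 17]
6 → replaces 14 → [3, 4, 5, 6, 15, 16, 17]
7 → replaces 15 → [3, 4, 5, 6, 7, 16, 17]
5 → already a tail → [3, 4, 5, 6, 7, 16, 17]
36 → extends → [3, 4, 5, 6, 7, 16, 17, 36]
29 → replaces 36 → [3, 4, 5, 6, 7, 16, 17, 29]
13 → replaces 16 → [3, 4, 5, 6, 7, 13, 17, 29]
Length 8; one witness is 3, 4, 13, 14, 15, 16, 17, 36.

3, 4, 13, 14, 15, 16, 17, 36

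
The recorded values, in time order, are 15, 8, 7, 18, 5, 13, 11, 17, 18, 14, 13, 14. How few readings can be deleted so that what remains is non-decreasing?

Fewest deletions = n − (longest non-decreasing subsequence).
Patience tails:
15 → extends → [15]
8 → replaces 15 → [8]
7 → replaces 8 → [7]
18 → extends → [7, 18]
5 → replaces 7 → [5, 18]
13 → replaces 18 → [5, 13]
11 → replaces 13 → [5, 11]
17 → extends → [5, 11, 17]
18 → extends → [5, 11, 17, 18]
14 → replaces 17 → [5, 11, 14, 18]
13 → replaces 14 → [5, 11, 13, 18]
14 → replaces 18 → [5, 11, 13, 14]
Longest non-decreasing subsequence has length 4, so deletions = 12 − 4 = 8.

8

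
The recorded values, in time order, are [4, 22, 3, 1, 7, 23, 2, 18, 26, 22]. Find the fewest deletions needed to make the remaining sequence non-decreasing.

6

Fewest deletions = n − (longest non-decreasing subsequence).
Patience tails:
4 → extends → [4]
22 → extends → [4, 22]
3 → replaces 4 → [3, 22]
1 → replaces 3 → [1, 22]
7 → replaces 22 → [1, 7]
23 → extends → [1, 7, 23]
2 → replaces 7 → [1, 2, 23]
18 → replaces 23 → [1, 2, 18]
26 → extends → [1, 2, 18, 26]
22 → replaces 26 → [1, 2, 18, 22]
Longest non-decreasing subsequence has length 4, so deletions = 10 − 4 = 6.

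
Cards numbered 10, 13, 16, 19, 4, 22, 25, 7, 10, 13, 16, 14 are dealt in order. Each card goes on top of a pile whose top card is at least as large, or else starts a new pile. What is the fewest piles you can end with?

Place each on the leftmost legal pile:
10 → new pile 1 (tops now [10])
13 → new pile 2 (tops now [10, 13])
16 → new pile 3 (tops now [10, 13, 16])
19 → new pile 4 (tops now [10, 13, 16, 19])
4 → pile 1 (tops now [4, 13, 16, 19])
22 → new pile 5 (tops now [4, 13, 16, 19, 22])
25 → new pile 6 (tops now [4, 13, 16, 19, 22, 25])
7 → pile 2 (tops now [4, 7, 16, 19, 22, 25])
10 → pile 3 (tops now [4, 7, 10, 19, 22, 25])
13 → pile 4 (tops now [4, 7, 10, 13, 22, 25])
16 → pile 5 (tops now [4, 7, 10, 13, 16, 25])
14 → pile 5 (tops now [4, 7, 10, 13, 14, 25])
Six piles.

6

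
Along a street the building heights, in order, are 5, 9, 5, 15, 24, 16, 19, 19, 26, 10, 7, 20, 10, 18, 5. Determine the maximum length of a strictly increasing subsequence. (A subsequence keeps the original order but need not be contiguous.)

6

Let dp[i] be the length of the longest such subsequence ending at index i:
i:      1  2  3  4  5  6  7  8  9 10 11 12 13 14 15
a[i]:   5  9  5 15 24 16 19 19 26 10  7 20 10 18  5
dp:     1  2  1  3  4  4  5  5  6  3  2  6  3  5  1
Maximum dp value is 6.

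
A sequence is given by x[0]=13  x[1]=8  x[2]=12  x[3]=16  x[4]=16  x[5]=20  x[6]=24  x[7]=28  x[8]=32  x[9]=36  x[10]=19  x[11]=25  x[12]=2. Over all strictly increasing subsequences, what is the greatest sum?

Let S[i] be the best sum of a strictly increasing subsequence ending at i:
i:       0   1   2   3   4   5   6   7   8   9  10  11  12
x[i]:   13   8  12  16  16  20  24  28  32  36  19  25   2
S:      13   8  20  36  36  56  80 108 140 176  55 105   2
Maximum is 176 (e.g. 8 + 12 + 16 + 20 + 24 + 28 + 32 + 36).

176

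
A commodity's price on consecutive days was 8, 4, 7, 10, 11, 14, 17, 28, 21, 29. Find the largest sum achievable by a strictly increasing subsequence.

120

Let S[i] be the best sum of a strictly increasing subsequence ending at i:
i:       1   2   3   4   5   6   7   8   9  10
a[i]:    8   4   7  10  11  14  17  28  21  29
S:       8   4  11  21  32  46  63  91  84 120
Maximum is 120 (e.g. 4 + 7 + 10 + 11 + 14 + 17 + 28 + 29).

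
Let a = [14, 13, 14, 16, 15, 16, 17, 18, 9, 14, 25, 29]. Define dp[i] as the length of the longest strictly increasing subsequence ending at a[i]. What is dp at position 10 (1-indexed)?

2

dp[i] = 1 + max{dp[j] : j<i, a[j]<a[i]} (or 1 if no such j):
i:      1  2  3  4  5  6  7  8  9 10 11 12
a[i]:  14 13 14 16 15 16 17 18  9 14 25 29
dp:     1  1  2  3  3  4  5  6  1  2  7  8
At index 10 the value is 2.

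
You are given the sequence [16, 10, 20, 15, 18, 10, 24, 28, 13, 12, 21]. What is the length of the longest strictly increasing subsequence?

5

Track the smallest tail for each achievable length (strict):
16 → extends → [16]
10 → replaces 16 → [10]
20 → extends → [10, 20]
15 → replaces 20 → [10, 15]
18 → extends → [10, 15, 18]
10 → already a tail → [10, 15, 18]
24 → extends → [10, 15, 18, 24]
28 → extends → [10, 15, 18, 24, 28]
13 → replaces 15 → [10, 13, 18, 24, 28]
12 → replaces 13 → [10, 12, 18, 24, 28]
21 → replaces 24 → [10, 12, 18, 21, 28]
Five tails, so the longest strictly increasing subsequence has length 5 (e.g. 10, 15, 18, 24, 28).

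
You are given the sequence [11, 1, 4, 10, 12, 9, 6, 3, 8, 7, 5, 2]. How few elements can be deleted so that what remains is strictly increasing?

Fewest deletions = n − (longest strictly increasing subsequence).
Patience tails:
11 → extends → [11]
1 → replaces 11 → [1]
4 → extends → [1, 4]
10 → extends → [1, 4, 10]
12 → extends → [1, 4, 10, 12]
9 → replaces 10 → [1, 4, 9, 12]
6 → replaces 9 → [1, 4, 6, 12]
3 → replaces 4 → [1, 3, 6, 12]
8 → replaces 12 → [1, 3, 6, 8]
7 → replaces 8 → [1, 3, 6, 7]
5 → replaces 6 → [1, 3, 5, 7]
2 → replaces 3 → [1, 2, 5, 7]
Longest strictly increasing subsequence has length 4, so deletions = 12 − 4 = 8.

8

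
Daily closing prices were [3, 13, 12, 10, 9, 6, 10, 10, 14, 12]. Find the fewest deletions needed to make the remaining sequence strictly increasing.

Fewest deletions = n − (longest strictly increasing subsequence).
Patience tails:
3 → extends → [3]
13 → extends → [3, 13]
12 → replaces 13 → [3, 12]
10 → replaces 12 → [3, 10]
9 → replaces 10 → [3, 9]
6 → replaces 9 → [3, 6]
10 → extends → [3, 6, 10]
10 → already a tail → [3, 6, 10]
14 → extends → [3, 6, 10, 14]
12 → replaces 14 → [3, 6, 10, 12]
Longest strictly increasing subsequence has length 4, so deletions = 10 − 4 = 6.

6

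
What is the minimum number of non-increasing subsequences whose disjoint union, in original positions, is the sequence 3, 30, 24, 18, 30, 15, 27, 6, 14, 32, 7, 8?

4

Place each on the leftmost legal pile:
3 → new pile 1 (tops now [3])
30 → new pile 2 (tops now [3, 30])
24 → pile 2 (tops now [3, 24])
18 → pile 2 (tops now [3, 18])
30 → new pile 3 (tops now [3, 18, 30])
15 → pile 2 (tops now [3, 15, 30])
27 → pile 3 (tops now [3, 15, 27])
6 → pile 2 (tops now [3, 6, 27])
14 → pile 3 (tops now [3, 6, 14])
32 → new pile 4 (tops now [3, 6, 14, 32])
7 → pile 3 (tops now [3, 6, 7, 32])
8 → pile 4 (tops now [3, 6, 7, 8])
Four piles.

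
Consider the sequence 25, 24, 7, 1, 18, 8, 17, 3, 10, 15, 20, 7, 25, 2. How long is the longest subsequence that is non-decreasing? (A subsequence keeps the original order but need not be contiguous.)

6

Let dp[i] be the length of the longest such subsequence ending at index i:
i:      1  2  3  4  5  6  7  8  9 10 11 12 13 14
a[i]:  25 24  7  1 18  8 17  3 10 15 20  7 25  2
dp:     1  1  1  1  2  2  3  2  3  4  5  3  6  2
Maximum dp value is 6.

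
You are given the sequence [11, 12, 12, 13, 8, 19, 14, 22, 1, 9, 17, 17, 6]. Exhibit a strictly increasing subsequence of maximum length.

Patience tails give the LIS length; then backtrack through the dp parents:
11 → extends → [11]
12 → extends → [11, 12]
12 → already a tail → [11, 12]
13 → extends → [11, 12, 13]
8 → replaces 11 → [8, 12, 13]
19 → extends → [8, 12, 13, 19]
14 → replaces 19 → [8, 12, 13, 14]
22 → extends → [8, 12, 13, 14, 22]
1 → replaces 8 → [1, 12, 13, 14, 22]
9 → replaces 12 → [1, 9, 13, 14, 22]
17 → replaces 22 → [1, 9, 13, 14, 17]
17 → already a tail → [1, 9, 13, 14, 17]
6 → replaces 9 → [1, 6, 13, 14, 17]
Length 5; one witness is 11, 12, 13, 19, 22.

11, 12, 13, 19, 22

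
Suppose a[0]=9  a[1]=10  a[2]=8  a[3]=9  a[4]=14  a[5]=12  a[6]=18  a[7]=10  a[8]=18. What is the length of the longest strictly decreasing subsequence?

3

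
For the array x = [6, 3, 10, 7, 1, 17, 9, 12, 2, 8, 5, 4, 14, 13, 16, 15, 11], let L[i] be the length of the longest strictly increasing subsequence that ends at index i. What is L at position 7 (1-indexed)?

3

dp[i] = 1 + max{dp[j] : j<i, x[j]<x[i]} (or 1 if no such j):
i:      1  2  3  4  5  6  7  8  9 10 11 12 13 14 15 16 17
x[i]:   6  3 10  7  1 17  9 12  2  8  5  4 14 13 16 15 11
dp:     1  1  2  2  1  3  3  4  2  3  3  3  5  5  6  6  4
At index 7 the value is 3.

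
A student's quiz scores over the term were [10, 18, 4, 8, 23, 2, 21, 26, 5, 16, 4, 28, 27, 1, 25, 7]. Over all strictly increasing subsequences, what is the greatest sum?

105

Let S[i] be the best sum of a strictly increasing subsequence ending at i:
i:       1   2   3   4   5   6   7   8   9  10  11  12  13  14  15  16
a[i]:   10  18   4   8  23   2  21  26   5  16   4  28  27   1  25   7
S:      10  28   4  12  51   2  49  77   9  28   6 105 104   1  76  16
Maximum is 105 (e.g. 10 + 18 + 23 + 26 + 28).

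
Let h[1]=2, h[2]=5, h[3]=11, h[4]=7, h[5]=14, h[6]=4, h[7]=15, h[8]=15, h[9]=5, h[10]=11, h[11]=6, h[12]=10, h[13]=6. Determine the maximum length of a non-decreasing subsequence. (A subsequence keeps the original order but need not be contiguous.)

Track the smallest tail for each achievable length (allowing ties):
2 → extends → [2]
5 → extends → [2, 5]
11 → extends → [2, 5, 11]
7 → replaces 11 → [2, 5, 7]
14 → extends → [2, 5, 7, 14]
4 → replaces 5 → [2, 4, 7, 14]
15 → extends → [2, 4, 7, 14, 15]
15 → extends → [2, 4, 7, 14, 15, 15]
5 → replaces 7 → [2, 4, 5, 14, 15, 15]
11 → replaces 14 → [2, 4, 5, 11, 15, 15]
6 → replaces 11 → [2, 4, 5, 6, 15, 15]
10 → replaces 15 → [2, 4, 5, 6, 10, 15]
6 → replaces 10 → [2, 4, 5, 6, 6, 15]
Six tails, so the longest non-decreasing subsequence has length 6 (e.g. 2, 5, 11, 14, 15, 15).

6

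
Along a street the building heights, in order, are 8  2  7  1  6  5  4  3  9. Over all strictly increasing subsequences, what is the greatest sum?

Let S[i] be the best sum of a strictly increasing subsequence ending at i:
i:      1  2  3  4  5  6  7  8  9
a[i]:   8  2  7  1  6  5  4  3  9
S:      8  2  9  1  8  7  6  5 18
Maximum is 18 (e.g. 2 + 7 + 9).

18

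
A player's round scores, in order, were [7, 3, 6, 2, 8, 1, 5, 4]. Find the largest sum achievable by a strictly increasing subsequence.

17

Let S[i] be the best sum of a strictly increasing subsequence ending at i:
i:      1  2  3  4  5  6  7  8
a[i]:   7  3  6  2  8  1  5  4
S:      7  3  9  2 17  1  8  7
Maximum is 17 (e.g. 3 + 6 + 8).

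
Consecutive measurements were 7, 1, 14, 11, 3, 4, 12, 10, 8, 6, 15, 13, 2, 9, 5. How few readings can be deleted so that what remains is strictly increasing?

Fewest deletions = n − (longest strictly increasing subsequence).
Patience tails:
7 → extends → [7]
1 → replaces 7 → [1]
14 → extends → [1, 14]
11 → replaces 14 → [1, 11]
3 → replaces 11 → [1, 3]
4 → extends → [1, 3, 4]
12 → extends → [1, 3, 4, 12]
10 → replaces 12 → [1, 3, 4, 10]
8 → replaces 10 → [1, 3, 4, 8]
6 → replaces 8 → [1, 3, 4, 6]
15 → extends → [1, 3, 4, 6, 15]
13 → replaces 15 → [1, 3, 4, 6, 13]
2 → replaces 3 → [1, 2, 4, 6, 13]
9 → replaces 13 → [1, 2, 4, 6, 9]
5 → replaces 6 → [1, 2, 4, 5, 9]
Longest strictly increasing subsequence has length 5, so deletions = 15 − 5 = 10.

10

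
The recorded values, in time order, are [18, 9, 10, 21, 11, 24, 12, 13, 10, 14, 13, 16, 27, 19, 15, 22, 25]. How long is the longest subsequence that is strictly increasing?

Track the smallest tail for each achievable length (strict):
18 → extends → [18]
9 → replaces 18 → [9]
10 → extends → [9, 10]
21 → extends → [9, 10, 21]
11 → replaces 21 → [9, 10, 11]
24 → extends → [9, 10, 11, 24]
12 → replaces 24 → [9, 10, 11, 12]
13 → extends → [9, 10, 11, 12, 13]
10 → already a tail → [9, 10, 11, 12, 13]
14 → extends → [9, 10, 11, 12, 13, 14]
13 → already a tail → [9, 10, 11, 12, 13, 14]
16 → extends → [9, 10, 11, 12, 13, 14, 16]
27 → extends → [9, 10, 11, 12, 13, 14, 16, 27]
19 → replaces 27 → [9, 10, 11, 12, 13, 14, 16, 19]
15 → replaces 16 → [9, 10, 11, 12, 13, 14, 15, 19]
22 → extends → [9, 10, 11, 12, 13, 14, 15, 19, 22]
25 → extends → [9, 10, 11, 12, 13, 14, 15, 19, 22, 25]
Ten tails, so the longest strictly increasing subsequence has length 10 (e.g. 9, 10, 11, 12, 13, 14, 16, 19, 22, 25).

10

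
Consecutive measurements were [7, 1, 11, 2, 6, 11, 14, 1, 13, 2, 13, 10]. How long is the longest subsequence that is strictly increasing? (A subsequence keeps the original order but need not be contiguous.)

Track the smallest tail for each achievable length (strict):
7 → extends → [7]
1 → replaces 7 → [1]
11 → extends → [1, 11]
2 → replaces 11 → [1, 2]
6 → extends → [1, 2, 6]
11 → extends → [1, 2, 6, 11]
14 → extends → [1, 2, 6, 11, 14]
1 → already a tail → [1, 2, 6, 11, 14]
13 → replaces 14 → [1, 2, 6, 11, 13]
2 → already a tail → [1, 2, 6, 11, 13]
13 → already a tail → [1, 2, 6, 11, 13]
10 → replaces 11 → [1, 2, 6, 10, 13]
Five tails, so the longest strictly increasing subsequence has length 5 (e.g. 1, 2, 6, 11, 14).

5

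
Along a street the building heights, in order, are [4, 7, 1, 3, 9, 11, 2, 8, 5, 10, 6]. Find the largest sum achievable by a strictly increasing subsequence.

31

Let S[i] be the best sum of a strictly increasing subsequence ending at i:
i:      1  2  3  4  5  6  7  8  9 10 11
a[i]:   4  7  1  3  9 11  2  8  5 10  6
S:      4 11  1  4 20 31  3 19  9 30 15
Maximum is 31 (e.g. 4 + 7 + 9 + 11).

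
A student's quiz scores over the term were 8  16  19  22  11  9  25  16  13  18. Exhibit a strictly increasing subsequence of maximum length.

8, 16, 19, 22, 25

Patience tails give the LIS length; then backtrack through the dp parents:
8 → extends → [8]
16 → extends → [8, 16]
19 → extends → [8, 16, 19]
22 → extends → [8, 16, 19, 22]
11 → replaces 16 → [8, 11, 19, 22]
9 → replaces 11 → [8, 9, 19, 22]
25 → extends → [8, 9, 19, 22, 25]
16 → replaces 19 → [8, 9, 16, 22, 25]
13 → replaces 16 → [8, 9, 13, 22, 25]
18 → replaces 22 → [8, 9, 13, 18, 25]
Length 5; one witness is 8, 16, 19, 22, 25.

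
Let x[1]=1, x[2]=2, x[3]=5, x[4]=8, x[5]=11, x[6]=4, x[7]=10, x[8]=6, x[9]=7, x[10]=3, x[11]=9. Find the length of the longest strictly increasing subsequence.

Track the smallest tail for each achievable length (strict):
1 → extends → [1]
2 → extends → [1, 2]
5 → extends → [1, 2, 5]
8 → extends → [1, 2, 5, 8]
11 → extends → [1, 2, 5, 8, 11]
4 → replaces 5 → [1, 2, 4, 8, 11]
10 → replaces 11 → [1, 2, 4, 8, 10]
6 → replaces 8 → [1, 2, 4, 6, 10]
7 → replaces 10 → [1, 2, 4, 6, 7]
3 → replaces 4 → [1, 2, 3, 6, 7]
9 → extends → [1, 2, 3, 6, 7, 9]
Six tails, so the longest strictly increasing subsequence has length 6 (e.g. 1, 2, 5, 6, 7, 9).

6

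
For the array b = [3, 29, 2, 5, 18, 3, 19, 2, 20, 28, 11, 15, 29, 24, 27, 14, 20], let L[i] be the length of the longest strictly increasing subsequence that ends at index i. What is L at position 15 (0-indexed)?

4

dp[i] = 1 + max{dp[j] : j<i, b[j]<b[i]} (or 1 if no such j):
i:      0  1  2  3  4  5  6  7  8  9 10 11 12 13 14 15 16
b[i]:   3 29  2  5 18  3 19  2 20 28 11 15 29 24 27 14 20
dp:     1  2  1  2  3  2  4  1  5  6  3  4  7  6  7  4  5
At index 15 the value is 4.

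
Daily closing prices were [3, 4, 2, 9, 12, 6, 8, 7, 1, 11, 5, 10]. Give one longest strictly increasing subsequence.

Patience tails give the LIS length; then backtrack through the dp parents:
3 → extends → [3]
4 → extends → [3, 4]
2 → replaces 3 → [2, 4]
9 → extends → [2, 4, 9]
12 → extends → [2, 4, 9, 12]
6 → replaces 9 → [2, 4, 6, 12]
8 → replaces 12 → [2, 4, 6, 8]
7 → replaces 8 → [2, 4, 6, 7]
1 → replaces 2 → [1, 4, 6, 7]
11 → extends → [1, 4, 6, 7, 11]
5 → replaces 6 → [1, 4, 5, 7, 11]
10 → replaces 11 → [1, 4, 5, 7, 10]
Length 5; one witness is 3, 4, 6, 8, 11.

3, 4, 6, 8, 11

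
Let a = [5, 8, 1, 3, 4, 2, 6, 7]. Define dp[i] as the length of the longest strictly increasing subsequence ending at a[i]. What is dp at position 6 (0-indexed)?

dp[i] = 1 + max{dp[j] : j<i, a[j]<a[i]} (or 1 if no such j):
i:     0 1 2 3 4 5 6 7
a[i]:  5 8 1 3 4 2 6 7
dp:    1 2 1 2 3 2 4 5
At index 6 the value is 4.

4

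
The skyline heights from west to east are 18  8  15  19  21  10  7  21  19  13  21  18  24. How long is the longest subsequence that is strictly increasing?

5

Track the smallest tail for each achievable length (strict):
18 → extends → [18]
8 → replaces 18 → [8]
15 → extends → [8, 15]
19 → extends → [8, 15, 19]
21 → extends → [8, 15, 19, 21]
10 → replaces 15 → [8, 10, 19, 21]
7 → replaces 8 → [7, 10, 19, 21]
21 → already a tail → [7, 10, 19, 21]
19 → already a tail → [7, 10, 19, 21]
13 → replaces 19 → [7, 10, 13, 21]
21 → already a tail → [7, 10, 13, 21]
18 → replaces 21 → [7, 10, 13, 18]
24 → extends → [7, 10, 13, 18, 24]
Five tails, so the longest strictly increasing subsequence has length 5 (e.g. 8, 15, 19, 21, 24).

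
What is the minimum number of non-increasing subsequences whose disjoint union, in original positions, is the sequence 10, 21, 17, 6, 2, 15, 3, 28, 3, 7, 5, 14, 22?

5

The minimum number of non-increasing subsequences covering a sequence equals the length of its longest strictly increasing subsequence.
LIS length is 5 (e.g. 2, 3, 7, 14, 22), so 5 piles are needed.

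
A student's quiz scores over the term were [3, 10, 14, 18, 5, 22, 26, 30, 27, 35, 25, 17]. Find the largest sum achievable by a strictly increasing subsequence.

158

Let S[i] be the best sum of a strictly increasing subsequence ending at i:
i:       1   2   3   4   5   6   7   8   9  10  11  12
a[i]:    3  10  14  18   5  22  26  30  27  35  25  17
S:       3  13  27  45   8  67  93 123 120 158  92  44
Maximum is 158 (e.g. 3 + 10 + 14 + 18 + 22 + 26 + 30 + 35).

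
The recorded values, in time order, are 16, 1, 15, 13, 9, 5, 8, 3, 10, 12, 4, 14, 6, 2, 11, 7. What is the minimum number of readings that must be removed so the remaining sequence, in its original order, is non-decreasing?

Fewest deletions = n − (longest non-decreasing subsequence).
i:      1  2  3  4  5  6  7  8  9 10 11 12 13 14 15 16
a[i]:  16  1 15 13  9  5  8  3 10 12  4 14  6  2 11  7
dp:     1  1  2  2  2  2  3  2  4  5  3  6  4  2  5  5
max dp = 6, so deletions = 16 − 6 = 10.

10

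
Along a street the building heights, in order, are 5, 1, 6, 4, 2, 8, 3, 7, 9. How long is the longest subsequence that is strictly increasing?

Let dp[i] be the length of the longest such subsequence ending at index i:
i:     1 2 3 4 5 6 7 8 9
a[i]:  5 1 6 4 2 8 3 7 9
dp:    1 1 2 2 2 3 3 4 5
Maximum dp value is 5.

5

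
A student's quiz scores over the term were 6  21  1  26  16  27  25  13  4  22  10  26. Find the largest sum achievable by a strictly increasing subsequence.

80

Let S[i] be the best sum of a strictly increasing subsequence ending at i:
i:      1  2  3  4  5  6  7  8  9 10 11 12
a[i]:   6 21  1 26 16 27 25 13  4 22 10 26
S:      6 27  1 53 22 80 52 19  5 49 16 78
Maximum is 80 (e.g. 6 + 21 + 26 + 27).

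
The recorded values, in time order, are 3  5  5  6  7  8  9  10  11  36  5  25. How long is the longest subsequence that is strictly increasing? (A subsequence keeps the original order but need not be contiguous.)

9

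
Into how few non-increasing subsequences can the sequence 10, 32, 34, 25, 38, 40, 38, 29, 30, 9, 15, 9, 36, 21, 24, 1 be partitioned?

5

Place each on the leftmost legal pile:
10 → new pile 1 (tops now [10])
32 → new pile 2 (tops now [10, 32])
34 → new pile 3 (tops now [10, 32, 34])
25 → pile 2 (tops now [10, 25, 34])
38 → new pile 4 (tops now [10, 25, 34, 38])
40 → new pile 5 (tops now [10, 25, 34, 38, 40])
38 → pile 4 (tops now [10, 25, 34, 38, 40])
29 → pile 3 (tops now [10, 25, 29, 38, 40])
30 → pile 4 (tops now [10, 25, 29, 30, 40])
9 → pile 1 (tops now [9, 25, 29, 30, 40])
15 → pile 2 (tops now [9, 15, 29, 30, 40])
9 → pile 1 (tops now [9, 15, 29, 30, 40])
36 → pile 5 (tops now [9, 15, 29, 30, 36])
21 → pile 3 (tops now [9, 15, 21, 30, 36])
24 → pile 4 (tops now [9, 15, 21, 24, 36])
1 → pile 1 (tops now [1, 15, 21, 24, 36])
Five piles.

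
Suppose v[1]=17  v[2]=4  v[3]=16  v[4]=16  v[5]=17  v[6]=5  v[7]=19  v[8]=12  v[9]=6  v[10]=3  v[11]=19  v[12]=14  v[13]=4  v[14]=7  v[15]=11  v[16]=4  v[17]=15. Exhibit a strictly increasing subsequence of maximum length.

4, 5, 6, 7, 11, 15

Patience tails give the LIS length; then backtrack through the dp parents:
17 → extends → [17]
4 → replaces 17 → [4]
16 → extends → [4, 16]
16 → already a tail → [4, 16]
17 → extends → [4, 16, 17]
5 → replaces 16 → [4, 5, 17]
19 → extends → [4, 5, 17, 19]
12 → replaces 17 → [4, 5, 12, 19]
6 → replaces 12 → [4, 5, 6, 19]
3 → replaces 4 → [3, 5, 6, 19]
19 → already a tail → [3, 5, 6, 19]
14 → replaces 19 → [3, 5, 6, 14]
4 → replaces 5 → [3, 4, 6, 14]
7 → replaces 14 → [3, 4, 6, 7]
11 → extends → [3, 4, 6, 7, 11]
4 → already a tail → [3, 4, 6, 7, 11]
15 → extends → [3, 4, 6, 7, 11, 15]
Length 6; one witness is 4, 5, 6, 7, 11, 15.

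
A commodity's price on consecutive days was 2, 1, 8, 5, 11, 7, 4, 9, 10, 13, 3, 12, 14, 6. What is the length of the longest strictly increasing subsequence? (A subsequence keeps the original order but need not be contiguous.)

7

Let dp[i] be the length of the longest such subsequence ending at index i:
i:      1  2  3  4  5  6  7  8  9 10 11 12 13 14
a[i]:   2  1  8  5 11  7  4  9 10 13  3 12 14  6
dp:     1  1  2  2  3  3  2  4  5  6  2  6  7  3
Maximum dp value is 7.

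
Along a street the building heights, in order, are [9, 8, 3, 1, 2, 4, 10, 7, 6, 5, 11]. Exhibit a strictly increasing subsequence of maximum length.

1, 2, 4, 10, 11

Patience tails give the LIS length; then backtrack through the dp parents:
9 → extends → [9]
8 → replaces 9 → [8]
3 → replaces 8 → [3]
1 → replaces 3 → [1]
2 → extends → [1, 2]
4 → extends → [1, 2, 4]
10 → extends → [1, 2, 4, 10]
7 → replaces 10 → [1, 2, 4, 7]
6 → replaces 7 → [1, 2, 4, 6]
5 → replaces 6 → [1, 2, 4, 5]
11 → extends → [1, 2, 4, 5, 11]
Length 5; one witness is 1, 2, 4, 10, 11.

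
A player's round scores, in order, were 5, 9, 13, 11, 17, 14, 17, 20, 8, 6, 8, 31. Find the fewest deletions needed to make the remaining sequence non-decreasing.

5

Fewest deletions = n − (longest non-decreasing subsequence).
Patience tails:
5 → extends → [5]
9 → extends → [5, 9]
13 → extends → [5, 9, 13]
11 → replaces 13 → [5, 9, 11]
17 → extends → [5, 9, 11, 17]
14 → replaces 17 → [5, 9, 11, 14]
17 → extends → [5, 9, 11, 14, 17]
20 → extends → [5, 9, 11, 14, 17, 20]
8 → replaces 9 → [5, 8, 11, 14, 17, 20]
6 → replaces 8 → [5, 6, 11, 14, 17, 20]
8 → replaces 11 → [5, 6, 8, 14, 17, 20]
31 → extends → [5, 6, 8, 14, 17, 20, 31]
Longest non-decreasing subsequence has length 7, so deletions = 12 − 7 = 5.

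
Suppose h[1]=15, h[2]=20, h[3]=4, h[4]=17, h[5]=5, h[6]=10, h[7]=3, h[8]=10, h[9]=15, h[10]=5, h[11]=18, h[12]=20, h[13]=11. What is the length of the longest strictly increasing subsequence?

6

Let dp[i] be the length of the longest such subsequence ending at index i:
i:      1  2  3  4  5  6  7  8  9 10 11 12 13
h[i]:  15 20  4 17  5 10  3 10 15  5 18 20 11
dp:     1  2  1  2  2  3  1  3  4  2  5  6  4
Maximum dp value is 6.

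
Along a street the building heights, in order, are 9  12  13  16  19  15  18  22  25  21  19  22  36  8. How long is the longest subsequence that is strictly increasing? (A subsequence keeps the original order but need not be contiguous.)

8

Track the smallest tail for each achievable length (strict):
9 → extends → [9]
12 → extends → [9, 12]
13 → extends → [9, 12, 13]
16 → extends → [9, 12, 13, 16]
19 → extends → [9, 12, 13, 16, 19]
15 → replaces 16 → [9, 12, 13, 15, 19]
18 → replaces 19 → [9, 12, 13, 15, 18]
22 → extends → [9, 12, 13, 15, 18, 22]
25 → extends → [9, 12, 13, 15, 18, 22, 25]
21 → replaces 22 → [9, 12, 13, 15, 18, 21, 25]
19 → replaces 21 → [9, 12, 13, 15, 18, 19, 25]
22 → replaces 25 → [9, 12, 13, 15, 18, 19, 22]
36 → extends → [9, 12, 13, 15, 18, 19, 22, 36]
8 → replaces 9 → [8, 12, 13, 15, 18, 19, 22, 36]
Eight tails, so the longest strictly increasing subsequence has length 8 (e.g. 9, 12, 13, 16, 19, 22, 25, 36).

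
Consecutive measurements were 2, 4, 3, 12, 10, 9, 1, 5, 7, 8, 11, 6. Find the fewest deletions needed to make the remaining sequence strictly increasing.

6

Fewest deletions = n − (longest strictly increasing subsequence).
Patience tails:
2 → extends → [2]
4 → extends → [2, 4]
3 → replaces 4 → [2, 3]
12 → extends → [2, 3, 12]
10 → replaces 12 → [2, 3, 10]
9 → replaces 10 → [2, 3, 9]
1 → replaces 2 → [1, 3, 9]
5 → replaces 9 → [1, 3, 5]
7 → extends → [1, 3, 5, 7]
8 → extends → [1, 3, 5, 7, 8]
11 → extends → [1, 3, 5, 7, 8, 11]
6 → replaces 7 → [1, 3, 5, 6, 8, 11]
Longest strictly increasing subsequence has length 6, so deletions = 12 − 6 = 6.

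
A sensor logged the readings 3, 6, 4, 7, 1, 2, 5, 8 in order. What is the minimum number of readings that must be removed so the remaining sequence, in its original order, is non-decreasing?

Fewest deletions = n − (longest non-decreasing subsequence).
Patience tails:
3 → extends → [3]
6 → extends → [3, 6]
4 → replaces 6 → [3, 4]
7 → extends → [3, 4, 7]
1 → replaces 3 → [1, 4, 7]
2 → replaces 4 → [1, 2, 7]
5 → replaces 7 → [1, 2, 5]
8 → extends → [1, 2, 5, 8]
Longest non-decreasing subsequence has length 4, so deletions = 8 − 4 = 4.

4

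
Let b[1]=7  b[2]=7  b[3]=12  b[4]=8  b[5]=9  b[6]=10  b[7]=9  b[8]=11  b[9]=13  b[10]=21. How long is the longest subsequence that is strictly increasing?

7

Track the smallest tail for each achievable length (strict):
7 → extends → [7]
7 → already a tail → [7]
12 → extends → [7, 12]
8 → replaces 12 → [7, 8]
9 → extends → [7, 8, 9]
10 → extends → [7, 8, 9, 10]
9 → already a tail → [7, 8, 9, 10]
11 → extends → [7, 8, 9, 10, 11]
13 → extends → [7, 8, 9, 10, 11, 13]
21 → extends → [7, 8, 9, 10, 11, 13, 21]
Seven tails, so the longest strictly increasing subsequence has length 7 (e.g. 7, 8, 9, 10, 11, 13, 21).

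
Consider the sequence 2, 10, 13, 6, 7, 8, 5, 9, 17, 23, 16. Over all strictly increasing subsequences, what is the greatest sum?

72

Let S[i] be the best sum of a strictly increasing subsequence ending at i:
i:      1  2  3  4  5  6  7  8  9 10 11
a[i]:   2 10 13  6  7  8  5  9 17 23 16
S:      2 12 25  8 15 23  7 32 49 72 48
Maximum is 72 (e.g. 2 + 6 + 7 + 8 + 9 + 17 + 23).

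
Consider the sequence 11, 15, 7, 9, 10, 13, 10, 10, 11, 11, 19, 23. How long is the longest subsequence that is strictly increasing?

Track the smallest tail for each achievable length (strict):
11 → extends → [11]
15 → extends → [11, 15]
7 → replaces 11 → [7, 15]
9 → replaces 15 → [7, 9]
10 → extends → [7, 9, 10]
13 → extends → [7, 9, 10, 13]
10 → already a tail → [7, 9, 10, 13]
10 → already a tail → [7, 9, 10, 13]
11 → replaces 13 → [7, 9, 10, 11]
11 → already a tail → [7, 9, 10, 11]
19 → extends → [7, 9, 10, 11, 19]
23 → extends → [7, 9, 10, 11, 19, 23]
Six tails, so the longest strictly increasing subsequence has length 6 (e.g. 7, 9, 10, 13, 19, 23).

6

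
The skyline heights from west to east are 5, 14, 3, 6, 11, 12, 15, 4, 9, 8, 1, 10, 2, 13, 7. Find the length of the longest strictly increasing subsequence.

5

Let dp[i] be the length of the longest such subsequence ending at index i:
i:      1  2  3  4  5  6  7  8  9 10 11 12 13 14 15
a[i]:   5 14  3  6 11 12 15  4  9  8  1 10  2 13  7
dp:     1  2  1  2  3  4  5  2  3  3  1  4  2  5  3
Maximum dp value is 5.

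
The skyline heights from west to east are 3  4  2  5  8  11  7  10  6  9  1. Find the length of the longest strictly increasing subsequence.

5

Track the smallest tail for each achievable length (strict):
3 → extends → [3]
4 → extends → [3, 4]
2 → replaces 3 → [2, 4]
5 → extends → [2, 4, 5]
8 → extends → [2, 4, 5, 8]
11 → extends → [2, 4, 5, 8, 11]
7 → replaces 8 → [2, 4, 5, 7, 11]
10 → replaces 11 → [2, 4, 5, 7, 10]
6 → replaces 7 → [2, 4, 5, 6, 10]
9 → replaces 10 → [2, 4, 5, 6, 9]
1 → replaces 2 → [1, 4, 5, 6, 9]
Five tails, so the longest strictly increasing subsequence has length 5 (e.g. 3, 4, 5, 8, 11).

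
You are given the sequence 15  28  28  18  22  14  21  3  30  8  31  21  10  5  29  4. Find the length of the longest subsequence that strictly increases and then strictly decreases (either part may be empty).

inc[i] = longest strictly increasing subsequence ending at i; dec[i] = longest strictly decreasing subsequence starting at i:
i:      1  2  3  4  5  6  7  8  9 10 11 12 13 14 15 16
a[i]:  15 28 28 18 22 14 21  3 30  8 31 21 10  5 29  4
inc:    1  2  2  2  3  1  3  1  4  2  5  3  3  2  4  2
dec:    5  6  6  5  5  4  4  1  5  3  5  4  3  2  2  1
Best peak at i=11 (value 31): inc=5, dec=5, length 5+5−1 = 9.

9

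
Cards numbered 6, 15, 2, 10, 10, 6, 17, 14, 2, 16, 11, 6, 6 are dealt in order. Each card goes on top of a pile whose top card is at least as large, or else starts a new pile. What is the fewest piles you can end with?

4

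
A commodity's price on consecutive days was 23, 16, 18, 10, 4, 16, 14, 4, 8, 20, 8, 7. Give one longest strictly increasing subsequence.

Patience tails give the LIS length; then backtrack through the dp parents:
23 → extends → [23]
16 → replaces 23 → [16]
18 → extends → [16, 18]
10 → replaces 16 → [10, 18]
4 → replaces 10 → [4, 18]
16 → replaces 18 → [4, 16]
14 → replaces 16 → [4, 14]
4 → already a tail → [4, 14]
8 → replaces 14 → [4, 8]
20 → extends → [4, 8, 20]
8 → already a tail → [4, 8, 20]
7 → replaces 8 → [4, 7, 20]
Length 3; one witness is 16, 18, 20.

16, 18, 20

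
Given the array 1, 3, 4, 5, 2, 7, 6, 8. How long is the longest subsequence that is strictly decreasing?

Negate each value so 'decreasing' becomes 'increasing', then run patience tails on the negated sequence:
-1 → extends → [-1]
-3 → replaces -1 → [-3]
-4 → replaces -3 → [-4]
-5 → replaces -4 → [-5]
-2 → extends → [-5, -2]
-7 → replaces -5 → [-7, -2]
-6 → replaces -2 → [-7, -6]
-8 → replaces -7 → [-8, -6]
Two tails, so the longest strictly decreasing subsequence of the original has length 2.

2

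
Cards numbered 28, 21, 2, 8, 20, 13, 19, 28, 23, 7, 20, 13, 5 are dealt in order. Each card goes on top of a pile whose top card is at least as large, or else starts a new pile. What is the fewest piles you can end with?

Place each on the leftmost legal pile:
28 → new pile 1 (tops now [28])
21 → pile 1 (tops now [21])
2 → pile 1 (tops now [2])
8 → new pile 2 (tops now [2, 8])
20 → new pile 3 (tops now [2, 8, 20])
13 → pile 3 (tops now [2, 8, 13])
19 → new pile 4 (tops now [2, 8, 13, 19])
28 → new pile 5 (tops now [2, 8, 13, 19, 28])
23 → pile 5 (tops now [2, 8, 13, 19, 23])
7 → pile 2 (tops now [2, 7, 13, 19, 23])
20 → pile 5 (tops now [2, 7, 13, 19, 20])
13 → pile 3 (tops now [2, 7, 13, 19, 20])
5 → pile 2 (tops now [2, 5, 13, 19, 20])
Five piles.

5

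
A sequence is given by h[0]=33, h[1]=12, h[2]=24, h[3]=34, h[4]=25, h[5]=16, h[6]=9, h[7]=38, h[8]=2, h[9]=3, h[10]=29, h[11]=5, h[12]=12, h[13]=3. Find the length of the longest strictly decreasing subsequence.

6

Negate each value so 'decreasing' becomes 'increasing', then run patience tails on the negated sequence:
-33 → extends → [-33]
-12 → extends → [-33, -12]
-24 → replaces -12 → [-33, -24]
-34 → replaces -33 → [-34, -24]
-25 → replaces -24 → [-34, -25]
-16 → extends → [-34, -25, -16]
-9 → extends → [-34, -25, -16, -9]
-38 → replaces -34 → [-38, -25, -16, -9]
-2 → extends → [-38, -25, -16, -9, -2]
-3 → replaces -2 → [-38, -25, -16, -9, -3]
-29 → replaces -25 → [-38, -29, -16, -9, -3]
-5 → replaces -3 → [-38, -29, -16, -9, -5]
-12 → replaces -9 → [-38, -29, -16, -12, -5]
-3 → extends → [-38, -29, -16, -12, -5, -3]
Six tails, so the longest strictly decreasing subsequence of the original has length 6.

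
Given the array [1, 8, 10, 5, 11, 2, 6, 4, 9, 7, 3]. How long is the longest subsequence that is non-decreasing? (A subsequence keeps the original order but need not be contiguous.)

4

Track the smallest tail for each achievable length (allowing ties):
1 → extends → [1]
8 → extends → [1, 8]
10 → extends → [1, 8, 10]
5 → replaces 8 → [1, 5, 10]
11 → extends → [1, 5, 10, 11]
2 → replaces 5 → [1, 2, 10, 11]
6 → replaces 10 → [1, 2, 6, 11]
4 → replaces 6 → [1, 2, 4, 11]
9 → replaces 11 → [1, 2, 4, 9]
7 → replaces 9 → [1, 2, 4, 7]
3 → replaces 4 → [1, 2, 3, 7]
Four tails, so the longest non-decreasing subsequence has length 4 (e.g. 1, 8, 10, 11).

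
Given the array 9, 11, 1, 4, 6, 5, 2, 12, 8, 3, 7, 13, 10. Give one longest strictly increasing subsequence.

Patience tails give the LIS length; then backtrack through the dp parents:
9 → extends → [9]
11 → extends → [9, 11]
1 → replaces 9 → [1, 11]
4 → replaces 11 → [1, 4]
6 → extends → [1, 4, 6]
5 → replaces 6 → [1, 4, 5]
2 → replaces 4 → [1, 2, 5]
12 → extends → [1, 2, 5, 12]
8 → replaces 12 → [1, 2, 5, 8]
3 → replaces 5 → [1, 2, 3, 8]
7 → replaces 8 → [1, 2, 3, 7]
13 → extends → [1, 2, 3, 7, 13]
10 → replaces 13 → [1, 2, 3, 7, 10]
Length 5; one witness is 1, 4, 6, 12, 13.

1, 4, 6, 12, 13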